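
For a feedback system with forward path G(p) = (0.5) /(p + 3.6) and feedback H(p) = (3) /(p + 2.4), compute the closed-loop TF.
Closed-loop T = G/(1+GH).
Numerator: G_num * H_den = 0.5*p + 1.2.
Denominator: G_den * H_den + G_num * H_num = (p^2 + 6*p + 8.64) + (1.5) = p^2 + 6*p + 10.14.
T(p) = (0.5*p + 1.2)/(p^2 + 6*p + 10.14)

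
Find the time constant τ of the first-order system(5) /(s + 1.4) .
First-order system: τ = -1/pole. Pole = -1.4. τ = -1/(-1.4) = 0.7143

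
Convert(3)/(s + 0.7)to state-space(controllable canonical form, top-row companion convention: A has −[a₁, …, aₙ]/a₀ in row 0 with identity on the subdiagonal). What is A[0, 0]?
Reachable canonical form for den = s + 0.7: top row of A = -[a₁,a₂,...,aₙ]/a₀, ones on the subdiagonal, zeros elsewhere.
A = [[-0.7]].
A[0,0] = -0.7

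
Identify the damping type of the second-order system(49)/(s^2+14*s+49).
Standard form: ωn²/(s²+2ζωn·s+ωn²) gives ωn=7, ζ=1.
Critically damped (ζ = 1)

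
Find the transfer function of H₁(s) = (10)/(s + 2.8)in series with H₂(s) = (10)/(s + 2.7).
Series: H = H₁ · H₂ = (n₁·n₂)/(d₁·d₂).
Num: n₁·n₂ = 100. Den: d₁·d₂ = s^2 + 5.5*s + 7.56.
H(s) = (100)/(s^2 + 5.5*s + 7.56)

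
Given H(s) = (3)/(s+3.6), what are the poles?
Set denominator = 0: s + 3.6 = 0 → Poles: -3.6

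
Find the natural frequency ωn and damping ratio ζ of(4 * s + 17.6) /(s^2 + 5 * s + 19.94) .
Underdamped: complex pole -2.5 + 3.7j. ωn = |pole| = 4.465, ζ = -Re(pole)/ωn = 0.5599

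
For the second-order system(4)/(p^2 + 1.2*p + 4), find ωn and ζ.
Standard form: ωn²/(p²+2ζωn·p+ωn²).
const=4=ωn² → ωn=2, p coeff=1.2=2ζωn → ζ=0.3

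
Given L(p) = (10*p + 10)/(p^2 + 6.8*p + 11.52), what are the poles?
Set denominator = 0: p^2 + 6.8*p + 11.52 = (p + 3.6)(p + 3.2) = 0 → Poles: -3.2, -3.6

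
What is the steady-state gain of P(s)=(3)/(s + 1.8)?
DC gain = P(0) = num(0)/den(0) = 3/1.8 = 1.667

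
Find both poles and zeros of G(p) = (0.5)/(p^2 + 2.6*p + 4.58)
Set denominator = 0: p^2 + 2.6*p + 4.58 = 0 → Poles: -1.3 + 1.7j, -1.3 - 1.7j
Numerator is a nonzero constant (0.5) → Zeros: none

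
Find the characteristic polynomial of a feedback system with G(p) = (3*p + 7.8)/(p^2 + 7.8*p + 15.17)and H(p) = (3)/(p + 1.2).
Characteristic poly = G_den * H_den + G_num * H_num = (p^3 + 9*p^2 + 24.53*p + 18.204) + (9*p + 23.4) = p^3 + 9*p^2 + 33.53*p + 41.604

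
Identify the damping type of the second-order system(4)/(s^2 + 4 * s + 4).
Standard form: ωn²/(s²+2ζωn·s+ωn²) gives ωn=2, ζ=1.
Critically damped (ζ = 1)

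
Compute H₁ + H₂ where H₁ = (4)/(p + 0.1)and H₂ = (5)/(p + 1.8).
Parallel: H = H₁ + H₂ = (n₁·d₂ + n₂·d₁)/(d₁·d₂).
n₁·d₂ = 4*p + 7.2. n₂·d₁ = 5*p + 0.5. Sum = 9*p + 7.7. d₁·d₂ = p^2 + 1.9*p + 0.18.
H(p) = (9*p + 7.7)/(p^2 + 1.9*p + 0.18)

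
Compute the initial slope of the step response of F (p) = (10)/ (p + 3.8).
IVT: y'(0⁺) = lim_{p→∞} p²·Y(p) = lim_{p→∞} p·F(p).
deg(num) = 0, deg(den) = 1, relative degree = 1, so p·F(p) → (leading num)/(leading den) = 10/1 = 10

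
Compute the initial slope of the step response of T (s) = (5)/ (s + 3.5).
IVT: y'(0⁺) = lim_{s→∞} s²·Y(s) = lim_{s→∞} s·T(s).
deg(num) = 0, deg(den) = 1, relative degree = 1, so s·T(s) → (leading num)/(leading den) = 5/1 = 5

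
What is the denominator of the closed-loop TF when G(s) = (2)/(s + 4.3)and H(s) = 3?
Characteristic poly = G_den * H_den + G_num * H_num = (s + 4.3) + (6) = s + 10.3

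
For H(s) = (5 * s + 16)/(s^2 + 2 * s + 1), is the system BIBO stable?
Denominator: s^2 + 2*s + 1 = (s + 1)(s + 1). Poles: -1, -1. All Re(p)<0: Yes (stable)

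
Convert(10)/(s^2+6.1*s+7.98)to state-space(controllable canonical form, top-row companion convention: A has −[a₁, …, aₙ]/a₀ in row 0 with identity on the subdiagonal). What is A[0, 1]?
Reachable canonical form for den = s^2 + 6.1*s + 7.98: top row of A = -[a₁,a₂,...,aₙ]/a₀, ones on the subdiagonal, zeros elsewhere.
A = [[-6.1, -7.98], [1, 0]].
A[0,1] = -7.98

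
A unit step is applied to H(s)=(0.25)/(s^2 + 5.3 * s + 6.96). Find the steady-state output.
FVT: lim_{t→∞} y(t) = lim_{s→0} s*Y(s) where Y(s) = H(s)/s.
= lim_{s→0} H(s) = H(0) = num(0)/den(0) = 0.25/6.96 = 0.03592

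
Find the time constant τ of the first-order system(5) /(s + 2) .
First-order system: τ = -1/pole. Pole = -2. τ = -1/(-2) = 0.5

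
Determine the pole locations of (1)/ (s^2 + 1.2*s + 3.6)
Set denominator = 0: s^2 + 1.2*s + 3.6 = 0 → Poles: -0.6 + 1.8j, -0.6 - 1.8j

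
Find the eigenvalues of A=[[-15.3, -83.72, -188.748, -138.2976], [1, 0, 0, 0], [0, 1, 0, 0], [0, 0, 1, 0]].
Eigenvalues solve det(λI - A) = 0.
Characteristic polynomial: λ^4 + 15.3*λ^3 + 83.72*λ^2 + 188.748*λ + 138.2976 = 0.
Factor: (λ + 4.2)(λ + 4.9)(λ + 1.4)(λ + 4.8) = 0.
Roots: -1.4, -4.2, -4.8, -4.9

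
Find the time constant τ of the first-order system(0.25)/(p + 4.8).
First-order system: τ = -1/pole. Pole = -4.8. τ = -1/(-4.8) = 0.2083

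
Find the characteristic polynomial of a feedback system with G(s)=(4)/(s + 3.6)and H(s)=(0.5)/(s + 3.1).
Characteristic poly = G_den * H_den + G_num * H_num = (s^2 + 6.7*s + 11.16) + (2) = s^2 + 6.7*s + 13.16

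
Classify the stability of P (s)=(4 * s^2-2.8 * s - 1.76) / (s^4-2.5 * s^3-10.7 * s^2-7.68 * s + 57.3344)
Denominator: s^4 - 2.5*s^3 - 10.7*s^2 - 7.68*s + 57.3344 = (s - 4.6)(s - 1.9)(s^2 + 4*s + 6.56). Poles: -2 + 1.6j, -2 - 1.6j, 1.9, 4.6. Unstable (2 pole(s) in RHP)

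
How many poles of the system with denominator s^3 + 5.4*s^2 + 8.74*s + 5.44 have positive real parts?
s^3 + 5.4*s^2 + 8.74*s + 5.44 = (s + 3.2)(s^2 + 2.2*s + 1.7). Poles: -1.1 + 0.7j, -1.1 - 0.7j, -3.2. RHP poles (Re>0): 0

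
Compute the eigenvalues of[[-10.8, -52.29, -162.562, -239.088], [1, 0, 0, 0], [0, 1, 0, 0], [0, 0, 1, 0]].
Eigenvalues solve det(λI - A) = 0.
Characteristic polynomial: λ^4 + 10.8*λ^3 + 52.29*λ^2 + 162.562*λ + 239.088 = 0.
Factor: (λ + 3.4)(λ + 4.8)(λ^2 + 2.6*λ + 14.65) = 0.
Roots: -1.3 + 3.6j, -1.3 - 3.6j, -3.4, -4.8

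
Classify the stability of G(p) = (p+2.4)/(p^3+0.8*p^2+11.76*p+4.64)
Denominator: p^3 + 0.8*p^2 + 11.76*p + 4.64 = (p + 0.4)(p^2 + 0.4*p + 11.6). Poles: -0.2 + 3.4j, -0.2 - 3.4j, -0.4. Stable (all poles in LHP)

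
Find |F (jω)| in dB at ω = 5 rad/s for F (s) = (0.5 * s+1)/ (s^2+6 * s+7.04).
Substitute s = j*5: F(j5) = 0.0466561 - 0.0612648j.
|F(j5)| = sqrt(Re² + Im²) = 0.07701.
20*log₁₀(0.07701) = -22.27 dB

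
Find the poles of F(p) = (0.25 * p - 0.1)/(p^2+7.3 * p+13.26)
Set denominator = 0: p^2 + 7.3*p + 13.26 = (p + 3.9)(p + 3.4) = 0 → Poles: -3.4, -3.9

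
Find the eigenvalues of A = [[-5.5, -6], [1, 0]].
Eigenvalues solve det(λI - A) = 0.
Characteristic polynomial: λ^2 + 5.5*λ + 6 = 0.
Factor: (λ + 4)(λ + 1.5) = 0.
Roots: -1.5, -4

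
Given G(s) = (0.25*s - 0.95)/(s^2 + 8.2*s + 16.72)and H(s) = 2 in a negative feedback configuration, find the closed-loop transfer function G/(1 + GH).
Closed-loop T = G/(1+GH).
Numerator: G_num * H_den = 0.25*s - 0.95.
Denominator: G_den * H_den + G_num * H_num = (s^2 + 8.2*s + 16.72) + (0.5*s - 1.9) = s^2 + 8.7*s + 14.82.
T(s) = (0.25*s - 0.95)/(s^2 + 8.7*s + 14.82)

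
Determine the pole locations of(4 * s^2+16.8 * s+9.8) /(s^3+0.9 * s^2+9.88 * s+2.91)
Set denominator = 0: s^3 + 0.9*s^2 + 9.88*s + 2.91 = (s + 0.3)(s^2 + 0.6*s + 9.7) = 0 → Poles: -0.3, -0.3 + 3.1j, -0.3 - 3.1j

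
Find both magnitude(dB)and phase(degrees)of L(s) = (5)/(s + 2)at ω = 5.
Substitute s = j*5: L(j5) = 0.344828 - 0.862069j.
|L| = 20*log₁₀(sqrt(Re²+Im²)) = -0.64 dB.
∠L = atan2(Im, Re) = -68.20°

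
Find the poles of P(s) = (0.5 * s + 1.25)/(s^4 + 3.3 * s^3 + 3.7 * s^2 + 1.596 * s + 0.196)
Set denominator = 0: s^4 + 3.3*s^3 + 3.7*s^2 + 1.596*s + 0.196 = (s + 0.7)(s + 1.4)(s + 1)(s + 0.2) = 0 → Poles: -0.2, -0.7, -1, -1.4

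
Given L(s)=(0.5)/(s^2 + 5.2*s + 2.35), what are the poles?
Set denominator = 0: s^2 + 5.2*s + 2.35 = (s + 0.5)(s + 4.7) = 0 → Poles: -0.5, -4.7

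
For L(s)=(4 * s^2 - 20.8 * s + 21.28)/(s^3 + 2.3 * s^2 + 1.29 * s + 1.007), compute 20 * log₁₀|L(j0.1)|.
Substitute s = j*0.1: L(j0.1) = 20.9558 - 4.83978j.
|L(j0.1)| = sqrt(Re² + Im²) = 21.51.
20*log₁₀(21.51) = 26.65 dB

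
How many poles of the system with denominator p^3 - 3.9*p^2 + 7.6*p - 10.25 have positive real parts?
p^3 - 3.9*p^2 + 7.6*p - 10.25 = (p - 2.5)(p^2 - 1.4*p + 4.1). Poles: 0.7 + 1.9j, 0.7 - 1.9j, 2.5. RHP poles (Re>0): 3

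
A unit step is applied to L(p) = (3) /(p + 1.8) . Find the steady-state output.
FVT: lim_{t→∞} y(t) = lim_{p→0} p*Y(p) where Y(p) = L(p)/p.
= lim_{p→0} L(p) = L(0) = num(0)/den(0) = 3/1.8 = 1.667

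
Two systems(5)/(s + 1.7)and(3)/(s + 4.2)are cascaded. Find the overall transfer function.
Series: H = H₁ · H₂ = (n₁·n₂)/(d₁·d₂).
Num: n₁·n₂ = 15. Den: d₁·d₂ = s^2 + 5.9*s + 7.14.
H(s) = (15)/(s^2 + 5.9*s + 7.14)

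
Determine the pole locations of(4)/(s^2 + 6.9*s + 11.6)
Set denominator = 0: s^2 + 6.9*s + 11.6 = (s + 2.9)(s + 4) = 0 → Poles: -2.9, -4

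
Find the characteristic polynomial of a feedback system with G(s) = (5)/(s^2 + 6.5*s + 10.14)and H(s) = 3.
Characteristic poly = G_den * H_den + G_num * H_num = (s^2 + 6.5*s + 10.14) + (15) = s^2 + 6.5*s + 25.14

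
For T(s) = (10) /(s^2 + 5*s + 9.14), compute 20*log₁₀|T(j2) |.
Substitute s = j*2: T(j2) = 0.406583 - 0.791017j.
|T(j2)| = sqrt(Re² + Im²) = 0.8894.
20*log₁₀(0.8894) = -1.02 dB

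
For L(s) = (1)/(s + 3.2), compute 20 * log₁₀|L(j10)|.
Substitute s = j*10: L(j10) = 0.0290276 - 0.0907112j.
|L(j10)| = sqrt(Re² + Im²) = 0.09524.
20*log₁₀(0.09524) = -20.42 dB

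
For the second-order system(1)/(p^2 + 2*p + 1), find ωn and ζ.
Standard form: ωn²/(p²+2ζωn·p+ωn²).
const=1=ωn² → ωn=1, p coeff=2=2ζωn → ζ=1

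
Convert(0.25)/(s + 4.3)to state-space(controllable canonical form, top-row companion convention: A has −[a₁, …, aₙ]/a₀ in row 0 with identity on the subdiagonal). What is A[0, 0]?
Reachable canonical form for den = s + 4.3: top row of A = -[a₁,a₂,...,aₙ]/a₀, ones on the subdiagonal, zeros elsewhere.
A = [[-4.3]].
A[0,0] = -4.3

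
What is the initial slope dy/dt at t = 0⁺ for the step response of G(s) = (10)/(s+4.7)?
IVT: y'(0⁺) = lim_{s→∞} s²·Y(s) = lim_{s→∞} s·G(s).
deg(num) = 0, deg(den) = 1, relative degree = 1, so s·G(s) → (leading num)/(leading den) = 10/1 = 10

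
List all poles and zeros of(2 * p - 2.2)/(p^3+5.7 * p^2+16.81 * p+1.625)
Set denominator = 0: p^3 + 5.7*p^2 + 16.81*p + 1.625 = (p + 0.1)(p^2 + 5.6*p + 16.25) = 0 → Poles: -0.1, -2.8 + 2.9j, -2.8 - 2.9j
Set numerator = 0: 2*p - 2.2 = 0 → Zeros: 1.1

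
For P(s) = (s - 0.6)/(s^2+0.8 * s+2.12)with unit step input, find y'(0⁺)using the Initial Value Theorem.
IVT: y'(0⁺) = lim_{s→∞} s²·Y(s) = lim_{s→∞} s·P(s).
deg(num) = 1, deg(den) = 2, relative degree = 1, so s·P(s) → (leading num)/(leading den) = 1/1 = 1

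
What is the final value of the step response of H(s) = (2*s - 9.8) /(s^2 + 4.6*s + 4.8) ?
FVT: lim_{t→∞} y(t) = lim_{s→0} s*Y(s) where Y(s) = H(s)/s.
= lim_{s→0} H(s) = H(0) = num(0)/den(0) = -9.8/4.8 = -2.042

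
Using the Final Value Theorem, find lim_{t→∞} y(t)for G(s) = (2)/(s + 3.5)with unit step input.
FVT: lim_{t→∞} y(t) = lim_{s→0} s*Y(s) where Y(s) = G(s)/s.
= lim_{s→0} G(s) = G(0) = num(0)/den(0) = 2/3.5 = 0.5714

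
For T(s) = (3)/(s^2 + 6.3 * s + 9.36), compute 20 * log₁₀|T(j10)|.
Substitute s = j*10: T(j10) = -0.0223167 - 0.0155114j.
|T(j10)| = sqrt(Re² + Im²) = 0.02718.
20*log₁₀(0.02718) = -31.32 dB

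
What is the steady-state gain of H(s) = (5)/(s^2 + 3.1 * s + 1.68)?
DC gain = H(0) = num(0)/den(0) = 5/1.68 = 2.976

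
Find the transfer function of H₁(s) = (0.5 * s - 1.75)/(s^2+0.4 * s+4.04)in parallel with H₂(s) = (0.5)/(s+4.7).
Parallel: H = H₁ + H₂ = (n₁·d₂ + n₂·d₁)/(d₁·d₂).
n₁·d₂ = 0.5*s^2 + 0.6*s - 8.225. n₂·d₁ = 0.5*s^2 + 0.2*s + 2.02. Sum = s^2 + 0.8*s - 6.205. d₁·d₂ = s^3 + 5.1*s^2 + 5.92*s + 18.988.
H(s) = (s^2 + 0.8*s - 6.205)/(s^3 + 5.1*s^2 + 5.92*s + 18.988)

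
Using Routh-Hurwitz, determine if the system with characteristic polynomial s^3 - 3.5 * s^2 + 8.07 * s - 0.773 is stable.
Routh array:
s^3: [1, 8.07]; s^2: [-3.5, -0.773]; s^1: [7.84914]; s^0: [-0.773]
First column: [1, -3.5, 7.84914, -0.773]. Sign changes = 3.
No, unstable (3 RHP root(s))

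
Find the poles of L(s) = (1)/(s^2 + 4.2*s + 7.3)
Set denominator = 0: s^2 + 4.2*s + 7.3 = 0 → Poles: -2.1 + 1.7j, -2.1 - 1.7j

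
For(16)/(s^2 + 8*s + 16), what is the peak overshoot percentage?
Standard form: ωn²/(s²+2ζωn·s+ωn²) → ωn = 4, ζ = 1.
ζ ≥ 1, so the response is non-oscillatory: peak overshoot = 0%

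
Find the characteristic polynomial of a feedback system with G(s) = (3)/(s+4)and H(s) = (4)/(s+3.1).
Characteristic poly = G_den * H_den + G_num * H_num = (s^2 + 7.1*s + 12.4) + (12) = s^2 + 7.1*s + 24.4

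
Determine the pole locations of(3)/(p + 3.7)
Set denominator = 0: p + 3.7 = 0 → Poles: -3.7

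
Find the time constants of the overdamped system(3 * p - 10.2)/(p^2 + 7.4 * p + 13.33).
Overdamped: real poles at -3.1, -4.3. τ = -1/pole → τ₁ = 0.3226, τ₂ = 0.2326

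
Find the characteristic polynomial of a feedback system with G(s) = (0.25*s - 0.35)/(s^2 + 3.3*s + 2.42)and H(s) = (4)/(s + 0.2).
Characteristic poly = G_den * H_den + G_num * H_num = (s^3 + 3.5*s^2 + 3.08*s + 0.484) + (s - 1.4) = s^3 + 3.5*s^2 + 4.08*s - 0.916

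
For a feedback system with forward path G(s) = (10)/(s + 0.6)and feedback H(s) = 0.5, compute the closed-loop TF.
Closed-loop T = G/(1+GH).
Numerator: G_num * H_den = 10.
Denominator: G_den * H_den + G_num * H_num = (s + 0.6) + (5) = s + 5.6.
T(s) = (10)/(s + 5.6)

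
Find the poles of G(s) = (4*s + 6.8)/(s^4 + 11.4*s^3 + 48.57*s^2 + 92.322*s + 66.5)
Set denominator = 0: s^4 + 11.4*s^3 + 48.57*s^2 + 92.322*s + 66.5 = (s + 2.8)(s + 3.8)(s^2 + 4.8*s + 6.25) = 0 → Poles: -2.4 + 0.7j, -2.4 - 0.7j, -2.8, -3.8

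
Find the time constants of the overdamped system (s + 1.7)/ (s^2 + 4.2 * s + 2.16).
Overdamped: real poles at -0.6, -3.6. τ = -1/pole → τ₁ = 1.667, τ₂ = 0.2778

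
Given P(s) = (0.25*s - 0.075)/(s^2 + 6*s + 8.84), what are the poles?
Set denominator = 0: s^2 + 6*s + 8.84 = (s + 2.6)(s + 3.4) = 0 → Poles: -2.6, -3.4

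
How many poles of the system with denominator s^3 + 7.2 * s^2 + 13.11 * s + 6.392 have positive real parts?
s^3 + 7.2*s^2 + 13.11*s + 6.392 = (s + 4.7)(s + 1.7)(s + 0.8). Poles: -0.8, -1.7, -4.7. RHP poles (Re>0): 0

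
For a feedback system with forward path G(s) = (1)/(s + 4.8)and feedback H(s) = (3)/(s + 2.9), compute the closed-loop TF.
Closed-loop T = G/(1+GH).
Numerator: G_num * H_den = s + 2.9.
Denominator: G_den * H_den + G_num * H_num = (s^2 + 7.7*s + 13.92) + (3) = s^2 + 7.7*s + 16.92.
T(s) = (s + 2.9)/(s^2 + 7.7*s + 16.92)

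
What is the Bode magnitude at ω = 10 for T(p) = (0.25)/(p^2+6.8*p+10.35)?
Substitute p = j*10: T(j10) = -0.00177018 - 0.00134269j.
|T(j10)| = sqrt(Re² + Im²) = 0.002222.
20*log₁₀(0.002222) = -53.07 dB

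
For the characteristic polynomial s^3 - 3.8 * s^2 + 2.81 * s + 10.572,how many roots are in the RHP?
s^3 - 3.8*s^2 + 2.81*s + 10.572 = (s + 1.2)(s^2 - 5*s + 8.81). Poles: -1.2, 2.5 + 1.6j, 2.5 - 1.6j. RHP poles (Re>0): 2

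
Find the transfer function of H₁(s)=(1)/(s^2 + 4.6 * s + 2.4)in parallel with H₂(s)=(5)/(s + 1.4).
Parallel: H = H₁ + H₂ = (n₁·d₂ + n₂·d₁)/(d₁·d₂).
n₁·d₂ = s + 1.4. n₂·d₁ = 5*s^2 + 23*s + 12. Sum = 5*s^2 + 24*s + 13.4. d₁·d₂ = s^3 + 6*s^2 + 8.84*s + 3.36.
H(s) = (5*s^2 + 24*s + 13.4)/(s^3 + 6*s^2 + 8.84*s + 3.36)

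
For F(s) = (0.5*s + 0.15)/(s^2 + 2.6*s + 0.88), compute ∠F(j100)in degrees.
Substitute s = j*100: F(j100) = 0.000114944 - 0.00499745j.
∠F(j100) = atan2(Im, Re) = atan2(-0.00499745, 0.000114944) = -88.68°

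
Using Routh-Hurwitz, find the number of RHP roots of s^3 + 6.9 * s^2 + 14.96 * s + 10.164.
Routh array:
s^3: [1, 14.96]; s^2: [6.9, 10.164]; s^1: [13.487]; s^0: [10.164]
First column: [1, 6.9, 13.487, 10.164]. Sign changes = RHP roots = 0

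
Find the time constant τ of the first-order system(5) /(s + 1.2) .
First-order system: τ = -1/pole. Pole = -1.2. τ = -1/(-1.2) = 0.8333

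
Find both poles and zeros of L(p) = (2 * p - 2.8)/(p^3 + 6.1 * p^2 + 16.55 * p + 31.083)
Set denominator = 0: p^3 + 6.1*p^2 + 16.55*p + 31.083 = (p + 3.9)(p^2 + 2.2*p + 7.97) = 0 → Poles: -1.1 + 2.6j, -1.1 - 2.6j, -3.9
Set numerator = 0: 2*p - 2.8 = 0 → Zeros: 1.4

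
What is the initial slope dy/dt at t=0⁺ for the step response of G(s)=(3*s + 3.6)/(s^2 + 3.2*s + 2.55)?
IVT: y'(0⁺) = lim_{s→∞} s²·Y(s) = lim_{s→∞} s·G(s).
deg(num) = 1, deg(den) = 2, relative degree = 1, so s·G(s) → (leading num)/(leading den) = 3/1 = 3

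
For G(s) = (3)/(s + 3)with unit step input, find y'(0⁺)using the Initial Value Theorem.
IVT: y'(0⁺) = lim_{s→∞} s²·Y(s) = lim_{s→∞} s·G(s).
deg(num) = 0, deg(den) = 1, relative degree = 1, so s·G(s) → (leading num)/(leading den) = 3/1 = 3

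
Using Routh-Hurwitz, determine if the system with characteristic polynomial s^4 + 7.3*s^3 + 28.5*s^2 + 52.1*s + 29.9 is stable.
Routh array:
s^4: [1, 28.5, 29.9]; s^3: [7.3, 52.1]; s^2: [21.363, 29.9]; s^1: [41.8828]; s^0: [29.9]
First column: [1, 7.3, 21.363, 41.8828, 29.9]. Sign changes = 0.
Yes, stable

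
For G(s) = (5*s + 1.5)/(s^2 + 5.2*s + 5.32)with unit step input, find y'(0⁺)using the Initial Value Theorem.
IVT: y'(0⁺) = lim_{s→∞} s²·Y(s) = lim_{s→∞} s·G(s).
deg(num) = 1, deg(den) = 2, relative degree = 1, so s·G(s) → (leading num)/(leading den) = 5/1 = 5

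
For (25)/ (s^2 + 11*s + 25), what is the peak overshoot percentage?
Standard form: ωn²/(s²+2ζωn·s+ωn²) → ωn = 5, ζ = 1.1.
ζ ≥ 1, so the response is non-oscillatory: peak overshoot = 0%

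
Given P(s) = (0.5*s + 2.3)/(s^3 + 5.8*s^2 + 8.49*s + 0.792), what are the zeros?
Set numerator = 0: 0.5*s + 2.3 = 0 → Zeros: -4.6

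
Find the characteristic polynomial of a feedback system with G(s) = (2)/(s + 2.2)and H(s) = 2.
Characteristic poly = G_den * H_den + G_num * H_num = (s + 2.2) + (4) = s + 6.2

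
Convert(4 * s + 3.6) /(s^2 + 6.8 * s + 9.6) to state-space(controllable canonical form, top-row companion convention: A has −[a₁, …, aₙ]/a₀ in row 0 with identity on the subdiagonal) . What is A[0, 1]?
Reachable canonical form for den = s^2 + 6.8*s + 9.6: top row of A = -[a₁,a₂,...,aₙ]/a₀, ones on the subdiagonal, zeros elsewhere.
A = [[-6.8, -9.6], [1, 0]].
A[0,1] = -9.6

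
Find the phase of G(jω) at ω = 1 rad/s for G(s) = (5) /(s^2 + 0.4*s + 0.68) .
Substitute s = j*1: G(j1) = -6.09756 - 7.62195j.
∠G(j1) = atan2(Im, Re) = atan2(-7.62195, -6.09756) = -128.66°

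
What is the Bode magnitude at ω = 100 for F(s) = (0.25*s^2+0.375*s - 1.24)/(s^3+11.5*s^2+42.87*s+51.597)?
Substitute s = j*100: F(j100) = 0.000249015 - 0.00248326j.
|F(j100)| = sqrt(Re² + Im²) = 0.002496.
20*log₁₀(0.002496) = -52.06 dB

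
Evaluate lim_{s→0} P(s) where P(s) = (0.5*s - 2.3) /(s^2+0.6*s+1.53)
DC gain = P(0) = num(0)/den(0) = -2.3/1.53 = -1.503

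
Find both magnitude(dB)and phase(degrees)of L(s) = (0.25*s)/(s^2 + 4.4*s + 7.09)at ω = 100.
Substitute s = j*100: L(j100) = 0.000109943 - 0.00249693j.
|L| = 20*log₁₀(sqrt(Re²+Im²)) = -52.04 dB.
∠L = atan2(Im, Re) = -87.48°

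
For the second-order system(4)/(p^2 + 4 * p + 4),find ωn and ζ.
Standard form: ωn²/(p²+2ζωn·p+ωn²).
const=4=ωn² → ωn=2, p coeff=4=2ζωn → ζ=1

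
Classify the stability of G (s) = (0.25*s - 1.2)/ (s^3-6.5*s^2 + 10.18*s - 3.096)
Denominator: s^3 - 6.5*s^2 + 10.18*s - 3.096 = (s - 0.4)(s - 4.3)(s - 1.8). Poles: 0.4, 1.8, 4.3. Unstable (3 pole(s) in RHP)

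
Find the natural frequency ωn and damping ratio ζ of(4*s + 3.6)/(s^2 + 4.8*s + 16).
Underdamped: complex pole -2.4 + 3.2j. ωn = |pole| = 4, ζ = -Re(pole)/ωn = 0.6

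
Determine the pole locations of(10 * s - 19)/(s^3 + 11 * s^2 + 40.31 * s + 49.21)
Set denominator = 0: s^3 + 11*s^2 + 40.31*s + 49.21 = (s + 3.7)(s + 3.5)(s + 3.8) = 0 → Poles: -3.5, -3.7, -3.8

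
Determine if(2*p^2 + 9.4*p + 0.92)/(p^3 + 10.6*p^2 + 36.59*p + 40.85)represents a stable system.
Denominator: p^3 + 10.6*p^2 + 36.59*p + 40.85 = (p + 4.3)(p + 3.8)(p + 2.5). Poles: -2.5, -3.8, -4.3. All Re(p)<0: Yes (stable)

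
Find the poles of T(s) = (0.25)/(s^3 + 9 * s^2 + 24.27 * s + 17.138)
Set denominator = 0: s^3 + 9*s^2 + 24.27*s + 17.138 = (s + 3.8)(s + 4.1)(s + 1.1) = 0 → Poles: -1.1, -3.8, -4.1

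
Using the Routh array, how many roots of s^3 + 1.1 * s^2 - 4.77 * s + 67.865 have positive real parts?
Routh array:
s^3: [1, -4.77]; s^2: [1.1, 67.865]; s^1: [-66.4655]; s^0: [67.865]
First column: [1, 1.1, -66.4655, 67.865]. Sign changes = RHP roots = 2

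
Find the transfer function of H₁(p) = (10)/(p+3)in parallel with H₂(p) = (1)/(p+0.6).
Parallel: H = H₁ + H₂ = (n₁·d₂ + n₂·d₁)/(d₁·d₂).
n₁·d₂ = 10*p + 6. n₂·d₁ = p + 3. Sum = 11*p + 9. d₁·d₂ = p^2 + 3.6*p + 1.8.
H(p) = (11*p + 9)/(p^2 + 3.6*p + 1.8)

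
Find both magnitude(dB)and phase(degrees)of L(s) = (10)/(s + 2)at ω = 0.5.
Substitute s = j*0.5: L(j0.5) = 4.70588 - 1.17647j.
|L| = 20*log₁₀(sqrt(Re²+Im²)) = 13.72 dB.
∠L = atan2(Im, Re) = -14.04°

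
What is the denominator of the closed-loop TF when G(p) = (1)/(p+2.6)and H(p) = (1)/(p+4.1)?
Characteristic poly = G_den * H_den + G_num * H_num = (p^2 + 6.7*p + 10.66) + (1) = p^2 + 6.7*p + 11.66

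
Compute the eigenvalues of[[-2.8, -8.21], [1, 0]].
Eigenvalues solve det(λI - A) = 0.
Characteristic polynomial: λ^2 + 2.8*λ + 8.21 = 0.
Roots: -1.4 + 2.5j, -1.4 - 2.5j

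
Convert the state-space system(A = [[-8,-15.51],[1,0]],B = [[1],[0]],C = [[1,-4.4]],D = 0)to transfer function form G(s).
G(s) = C(sI - A)⁻¹B + D.
Characteristic polynomial det(sI - A) = s^2 + 8*s + 15.51.
Numerator from C·adj(sI-A)·B + D·det(sI-A) = s - 4.4.
G(s) = (s - 4.4)/(s^2 + 8*s + 15.51)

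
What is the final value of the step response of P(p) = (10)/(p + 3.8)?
FVT: lim_{t→∞} y(t) = lim_{p→0} p*Y(p) where Y(p) = P(p)/p.
= lim_{p→0} P(p) = P(0) = num(0)/den(0) = 10/3.8 = 2.632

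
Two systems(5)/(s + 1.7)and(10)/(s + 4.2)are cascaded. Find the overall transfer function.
Series: H = H₁ · H₂ = (n₁·n₂)/(d₁·d₂).
Num: n₁·n₂ = 50. Den: d₁·d₂ = s^2 + 5.9*s + 7.14.
H(s) = (50)/(s^2 + 5.9*s + 7.14)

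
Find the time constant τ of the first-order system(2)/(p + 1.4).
First-order system: τ = -1/pole. Pole = -1.4. τ = -1/(-1.4) = 0.7143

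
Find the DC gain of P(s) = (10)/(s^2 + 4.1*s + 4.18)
DC gain = P(0) = num(0)/den(0) = 10/4.18 = 2.392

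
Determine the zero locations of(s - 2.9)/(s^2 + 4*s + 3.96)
Set numerator = 0: s - 2.9 = 0 → Zeros: 2.9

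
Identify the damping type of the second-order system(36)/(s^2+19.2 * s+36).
Standard form: ωn²/(s²+2ζωn·s+ωn²) gives ωn=6, ζ=1.6.
Overdamped (ζ = 1.6 > 1)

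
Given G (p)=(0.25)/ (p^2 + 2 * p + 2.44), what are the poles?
Set denominator = 0: p^2 + 2*p + 2.44 = 0 → Poles: -1 + 1.2j, -1 - 1.2j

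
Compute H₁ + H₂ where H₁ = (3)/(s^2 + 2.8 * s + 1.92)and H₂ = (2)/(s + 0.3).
Parallel: H = H₁ + H₂ = (n₁·d₂ + n₂·d₁)/(d₁·d₂).
n₁·d₂ = 3*s + 0.9. n₂·d₁ = 2*s^2 + 5.6*s + 3.84. Sum = 2*s^2 + 8.6*s + 4.74. d₁·d₂ = s^3 + 3.1*s^2 + 2.76*s + 0.576.
H(s) = (2*s^2 + 8.6*s + 4.74)/(s^3 + 3.1*s^2 + 2.76*s + 0.576)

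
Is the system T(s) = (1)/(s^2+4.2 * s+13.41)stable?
Denominator: s^2 + 4.2*s + 13.41. Poles: -2.1 + 3j, -2.1 - 3j. All Re(p)<0: Yes (stable)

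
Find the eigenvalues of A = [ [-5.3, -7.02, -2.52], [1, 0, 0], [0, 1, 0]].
Eigenvalues solve det(λI - A) = 0.
Characteristic polynomial: λ^3 + 5.3*λ^2 + 7.02*λ + 2.52 = 0.
Factor: (λ + 3.5)(λ + 1.2)(λ + 0.6) = 0.
Roots: -0.6, -1.2, -3.5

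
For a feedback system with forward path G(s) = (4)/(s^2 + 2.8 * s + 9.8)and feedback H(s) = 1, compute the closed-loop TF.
Closed-loop T = G/(1+GH).
Numerator: G_num * H_den = 4.
Denominator: G_den * H_den + G_num * H_num = (s^2 + 2.8*s + 9.8) + (4) = s^2 + 2.8*s + 13.8.
T(s) = (4)/(s^2 + 2.8*s + 13.8)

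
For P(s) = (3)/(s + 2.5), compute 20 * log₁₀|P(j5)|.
Substitute s = j*5: P(j5) = 0.24 - 0.48j.
|P(j5)| = sqrt(Re² + Im²) = 0.5367.
20*log₁₀(0.5367) = -5.41 dB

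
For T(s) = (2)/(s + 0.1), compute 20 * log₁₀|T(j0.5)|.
Substitute s = j*0.5: T(j0.5) = 0.769231 - 3.84615j.
|T(j0.5)| = sqrt(Re² + Im²) = 3.922.
20*log₁₀(3.922) = 11.87 dB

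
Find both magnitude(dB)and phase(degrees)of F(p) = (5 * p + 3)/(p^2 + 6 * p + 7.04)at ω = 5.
Substitute p = j*5: F(j5) = 0.569395 - 0.440878j.
|F| = 20*log₁₀(sqrt(Re²+Im²)) = -2.85 dB.
∠F = atan2(Im, Re) = -37.75°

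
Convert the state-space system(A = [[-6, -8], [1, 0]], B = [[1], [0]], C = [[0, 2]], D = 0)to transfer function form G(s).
G(s) = C(sI - A)⁻¹B + D.
Characteristic polynomial det(sI - A) = s^2 + 6*s + 8.
Numerator from C·adj(sI-A)·B + D·det(sI-A) = 2.
G(s) = (2)/(s^2 + 6*s + 8)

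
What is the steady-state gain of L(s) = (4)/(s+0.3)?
DC gain = L(0) = num(0)/den(0) = 4/0.3 = 13.33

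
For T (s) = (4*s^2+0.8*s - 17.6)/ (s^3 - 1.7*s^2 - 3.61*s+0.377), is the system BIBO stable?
Denominator: s^3 - 1.7*s^2 - 3.61*s + 0.377 = (s - 2.9)(s + 1.3)(s - 0.1). Poles: -1.3, 0.1, 2.9. All Re(p)<0: No (unstable)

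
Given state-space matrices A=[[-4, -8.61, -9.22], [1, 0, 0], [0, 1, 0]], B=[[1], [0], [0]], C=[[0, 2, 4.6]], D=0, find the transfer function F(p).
F(p) = C(pI - A)⁻¹B + D.
Characteristic polynomial det(pI - A) = p^3 + 4*p^2 + 8.61*p + 9.22.
Numerator from C·adj(pI-A)·B + D·det(pI-A) = 2*p + 4.6.
F(p) = (2*p + 4.6)/(p^3 + 4*p^2 + 8.61*p + 9.22)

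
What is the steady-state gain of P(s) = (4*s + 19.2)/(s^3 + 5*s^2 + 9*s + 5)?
DC gain = P(0) = num(0)/den(0) = 19.2/5 = 3.84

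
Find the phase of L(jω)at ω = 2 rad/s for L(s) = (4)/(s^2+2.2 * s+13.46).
Substitute s = j*2: L(j2) = 0.347629 - 0.161688j.
∠L(j2) = atan2(Im, Re) = atan2(-0.161688, 0.347629) = -24.94°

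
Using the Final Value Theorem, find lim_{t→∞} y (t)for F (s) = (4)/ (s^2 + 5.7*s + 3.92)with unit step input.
FVT: lim_{t→∞} y(t) = lim_{s→0} s*Y(s) where Y(s) = F(s)/s.
= lim_{s→0} F(s) = F(0) = num(0)/den(0) = 4/3.92 = 1.02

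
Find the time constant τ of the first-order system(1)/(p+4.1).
First-order system: τ = -1/pole. Pole = -4.1. τ = -1/(-4.1) = 0.2439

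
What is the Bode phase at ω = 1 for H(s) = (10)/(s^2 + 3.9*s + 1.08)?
Substitute s = j*1: H(j1) = 0.0525749 - 2.56302j.
∠H(j1) = atan2(Im, Re) = atan2(-2.56302, 0.0525749) = -88.82°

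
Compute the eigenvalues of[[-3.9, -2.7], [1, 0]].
Eigenvalues solve det(λI - A) = 0.
Characteristic polynomial: λ^2 + 3.9*λ + 2.7 = 0.
Factor: (λ + 0.9)(λ + 3) = 0.
Roots: -0.9, -3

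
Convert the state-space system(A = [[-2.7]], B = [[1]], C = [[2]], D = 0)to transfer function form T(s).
T(s) = C(sI - A)⁻¹B + D.
Characteristic polynomial det(sI - A) = s + 2.7.
Numerator from C·adj(sI-A)·B + D·det(sI-A) = 2.
T(s) = (2)/(s + 2.7)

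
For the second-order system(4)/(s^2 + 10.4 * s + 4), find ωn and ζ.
Standard form: ωn²/(s²+2ζωn·s+ωn²).
const=4=ωn² → ωn=2, s coeff=10.4=2ζωn → ζ=2.6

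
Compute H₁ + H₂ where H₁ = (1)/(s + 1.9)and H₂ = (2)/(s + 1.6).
Parallel: H = H₁ + H₂ = (n₁·d₂ + n₂·d₁)/(d₁·d₂).
n₁·d₂ = s + 1.6. n₂·d₁ = 2*s + 3.8. Sum = 3*s + 5.4. d₁·d₂ = s^2 + 3.5*s + 3.04.
H(s) = (3*s + 5.4)/(s^2 + 3.5*s + 3.04)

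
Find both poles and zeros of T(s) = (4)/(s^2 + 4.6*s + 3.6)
Set denominator = 0: s^2 + 4.6*s + 3.6 = (s + 1)(s + 3.6) = 0 → Poles: -1, -3.6
Numerator is a nonzero constant (4) → Zeros: none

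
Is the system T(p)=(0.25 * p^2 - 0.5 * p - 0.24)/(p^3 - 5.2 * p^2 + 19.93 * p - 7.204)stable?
Denominator: p^3 - 5.2*p^2 + 19.93*p - 7.204 = (p - 0.4)(p^2 - 4.8*p + 18.01). Poles: 0.4, 2.4 + 3.5j, 2.4 - 3.5j. All Re(p)<0: No (unstable)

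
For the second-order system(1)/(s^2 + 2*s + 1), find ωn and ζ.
Standard form: ωn²/(s²+2ζωn·s+ωn²).
const=1=ωn² → ωn=1, s coeff=2=2ζωn → ζ=1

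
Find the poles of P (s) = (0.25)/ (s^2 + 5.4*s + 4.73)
Set denominator = 0: s^2 + 5.4*s + 4.73 = (s + 1.1)(s + 4.3) = 0 → Poles: -1.1, -4.3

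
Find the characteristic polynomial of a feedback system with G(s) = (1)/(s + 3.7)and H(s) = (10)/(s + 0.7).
Characteristic poly = G_den * H_den + G_num * H_num = (s^2 + 4.4*s + 2.59) + (10) = s^2 + 4.4*s + 12.59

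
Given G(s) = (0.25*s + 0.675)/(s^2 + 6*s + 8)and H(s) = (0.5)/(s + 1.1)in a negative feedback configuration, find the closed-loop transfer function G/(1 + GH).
Closed-loop T = G/(1+GH).
Numerator: G_num * H_den = 0.25*s^2 + 0.95*s + 0.7425.
Denominator: G_den * H_den + G_num * H_num = (s^3 + 7.1*s^2 + 14.6*s + 8.8) + (0.125*s + 0.3375) = s^3 + 7.1*s^2 + 14.725*s + 9.1375.
T(s) = (0.25*s^2 + 0.95*s + 0.7425)/(s^3 + 7.1*s^2 + 14.725*s + 9.1375)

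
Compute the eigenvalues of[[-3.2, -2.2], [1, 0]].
Eigenvalues solve det(λI - A) = 0.
Characteristic polynomial: λ^2 + 3.2*λ + 2.2 = 0.
Factor: (λ + 1)(λ + 2.2) = 0.
Roots: -1, -2.2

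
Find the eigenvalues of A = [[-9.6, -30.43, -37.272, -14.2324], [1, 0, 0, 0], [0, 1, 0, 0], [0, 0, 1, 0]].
Eigenvalues solve det(λI - A) = 0.
Characteristic polynomial: λ^4 + 9.6*λ^3 + 30.43*λ^2 + 37.272*λ + 14.2324 = 0.
Factor: (λ + 4.6)(λ + 1.7)(λ + 2.6)(λ + 0.7) = 0.
Roots: -0.7, -1.7, -2.6, -4.6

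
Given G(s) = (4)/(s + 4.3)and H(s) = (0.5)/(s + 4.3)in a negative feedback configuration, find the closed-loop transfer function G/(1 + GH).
Closed-loop T = G/(1+GH).
Numerator: G_num * H_den = 4*s + 17.2.
Denominator: G_den * H_den + G_num * H_num = (s^2 + 8.6*s + 18.49) + (2) = s^2 + 8.6*s + 20.49.
T(s) = (4*s + 17.2)/(s^2 + 8.6*s + 20.49)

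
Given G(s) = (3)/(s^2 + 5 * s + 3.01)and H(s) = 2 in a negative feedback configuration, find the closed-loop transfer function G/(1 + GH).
Closed-loop T = G/(1+GH).
Numerator: G_num * H_den = 3.
Denominator: G_den * H_den + G_num * H_num = (s^2 + 5*s + 3.01) + (6) = s^2 + 5*s + 9.01.
T(s) = (3)/(s^2 + 5*s + 9.01)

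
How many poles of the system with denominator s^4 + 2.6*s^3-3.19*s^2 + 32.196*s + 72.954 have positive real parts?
s^4 + 2.6*s^3 - 3.19*s^2 + 32.196*s + 72.954 = (s + 1.8)(s + 4.2)(s^2 - 3.4*s + 9.65). Poles: -1.8, -4.2, 1.7 + 2.6j, 1.7 - 2.6j. RHP poles (Re>0): 2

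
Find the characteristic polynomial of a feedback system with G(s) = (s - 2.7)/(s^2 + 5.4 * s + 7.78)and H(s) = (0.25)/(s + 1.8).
Characteristic poly = G_den * H_den + G_num * H_num = (s^3 + 7.2*s^2 + 17.5*s + 14.004) + (0.25*s - 0.675) = s^3 + 7.2*s^2 + 17.75*s + 13.329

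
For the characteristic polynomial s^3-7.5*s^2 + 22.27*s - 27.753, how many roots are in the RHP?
s^3 - 7.5*s^2 + 22.27*s - 27.753 = (s - 3.3)(s^2 - 4.2*s + 8.41). Poles: 2.1 + 2j, 2.1 - 2j, 3.3. RHP poles (Re>0): 3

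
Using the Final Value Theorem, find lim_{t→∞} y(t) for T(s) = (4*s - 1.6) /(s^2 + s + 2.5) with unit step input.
FVT: lim_{t→∞} y(t) = lim_{s→0} s*Y(s) where Y(s) = T(s)/s.
= lim_{s→0} T(s) = T(0) = num(0)/den(0) = -1.6/2.5 = -0.64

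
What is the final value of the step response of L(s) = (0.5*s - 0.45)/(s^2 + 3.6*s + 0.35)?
FVT: lim_{t→∞} y(t) = lim_{s→0} s*Y(s) where Y(s) = L(s)/s.
= lim_{s→0} L(s) = L(0) = num(0)/den(0) = -0.45/0.35 = -1.286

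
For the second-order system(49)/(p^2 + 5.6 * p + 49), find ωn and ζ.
Standard form: ωn²/(p²+2ζωn·p+ωn²).
const=49=ωn² → ωn=7, p coeff=5.6=2ζωn → ζ=0.4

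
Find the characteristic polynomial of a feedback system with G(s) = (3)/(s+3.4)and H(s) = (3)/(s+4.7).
Characteristic poly = G_den * H_den + G_num * H_num = (s^2 + 8.1*s + 15.98) + (9) = s^2 + 8.1*s + 24.98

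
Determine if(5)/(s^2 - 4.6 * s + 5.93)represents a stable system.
Denominator: s^2 - 4.6*s + 5.93. Poles: 2.3 + 0.8j, 2.3 - 0.8j. All Re(p)<0: No (unstable)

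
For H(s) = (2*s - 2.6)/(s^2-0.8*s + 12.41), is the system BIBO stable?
Denominator: s^2 - 0.8*s + 12.41. Poles: 0.4 + 3.5j, 0.4 - 3.5j. All Re(p)<0: No (unstable)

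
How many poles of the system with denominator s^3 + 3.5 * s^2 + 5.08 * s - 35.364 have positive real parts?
s^3 + 3.5*s^2 + 5.08*s - 35.364 = (s - 2.1)(s^2 + 5.6*s + 16.84). Poles: -2.8 + 3j, -2.8 - 3j, 2.1. RHP poles (Re>0): 1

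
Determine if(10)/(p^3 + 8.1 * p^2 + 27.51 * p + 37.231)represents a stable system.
Denominator: p^3 + 8.1*p^2 + 27.51*p + 37.231 = (p + 3.1)(p^2 + 5*p + 12.01). Poles: -2.5 + 2.4j, -2.5 - 2.4j, -3.1. All Re(p)<0: Yes (stable)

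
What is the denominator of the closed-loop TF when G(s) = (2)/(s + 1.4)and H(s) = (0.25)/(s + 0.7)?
Characteristic poly = G_den * H_den + G_num * H_num = (s^2 + 2.1*s + 0.98) + (0.5) = s^2 + 2.1*s + 1.48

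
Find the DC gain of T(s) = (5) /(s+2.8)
DC gain = T(0) = num(0)/den(0) = 5/2.8 = 1.786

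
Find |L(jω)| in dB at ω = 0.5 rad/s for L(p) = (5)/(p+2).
Substitute p = j*0.5: L(j0.5) = 2.35294 - 0.588235j.
|L(j0.5)| = sqrt(Re² + Im²) = 2.425.
20*log₁₀(2.425) = 7.70 dB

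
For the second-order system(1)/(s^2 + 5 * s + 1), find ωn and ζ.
Standard form: ωn²/(s²+2ζωn·s+ωn²).
const=1=ωn² → ωn=1, s coeff=5=2ζωn → ζ=2.5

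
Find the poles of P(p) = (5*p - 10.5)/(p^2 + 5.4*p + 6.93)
Set denominator = 0: p^2 + 5.4*p + 6.93 = (p + 3.3)(p + 2.1) = 0 → Poles: -2.1, -3.3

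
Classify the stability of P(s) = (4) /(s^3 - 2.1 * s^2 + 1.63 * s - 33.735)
Denominator: s^3 - 2.1*s^2 + 1.63*s - 33.735 = (s - 3.9)(s^2 + 1.8*s + 8.65). Poles: -0.9 + 2.8j, -0.9 - 2.8j, 3.9. Unstable (1 pole(s) in RHP)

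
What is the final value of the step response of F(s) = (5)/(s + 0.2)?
FVT: lim_{t→∞} y(t) = lim_{s→0} s*Y(s) where Y(s) = F(s)/s.
= lim_{s→0} F(s) = F(0) = num(0)/den(0) = 5/0.2 = 25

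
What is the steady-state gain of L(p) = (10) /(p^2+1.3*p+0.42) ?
DC gain = L(0) = num(0)/den(0) = 10/0.42 = 23.81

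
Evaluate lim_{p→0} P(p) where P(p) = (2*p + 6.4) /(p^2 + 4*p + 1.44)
DC gain = P(0) = num(0)/den(0) = 6.4/1.44 = 4.444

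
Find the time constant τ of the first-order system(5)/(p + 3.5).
First-order system: τ = -1/pole. Pole = -3.5. τ = -1/(-3.5) = 0.2857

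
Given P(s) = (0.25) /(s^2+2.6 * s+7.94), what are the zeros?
Numerator is a nonzero constant (0.25) → Zeros: none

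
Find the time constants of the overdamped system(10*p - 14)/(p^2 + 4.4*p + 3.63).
Overdamped: real poles at -1.1, -3.3. τ = -1/pole → τ₁ = 0.9091, τ₂ = 0.303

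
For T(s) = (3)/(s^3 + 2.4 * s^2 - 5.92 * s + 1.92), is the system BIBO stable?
Denominator: s^3 + 2.4*s^2 - 5.92*s + 1.92 = (s - 0.4)(s + 4)(s - 1.2). Poles: -4, 0.4, 1.2. All Re(p)<0: No (unstable)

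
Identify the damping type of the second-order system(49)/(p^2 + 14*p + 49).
Standard form: ωn²/(p²+2ζωn·p+ωn²) gives ωn=7, ζ=1.
Critically damped (ζ = 1)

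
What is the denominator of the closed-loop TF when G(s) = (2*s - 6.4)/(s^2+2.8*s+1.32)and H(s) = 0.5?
Characteristic poly = G_den * H_den + G_num * H_num = (s^2 + 2.8*s + 1.32) + (s - 3.2) = s^2 + 3.8*s - 1.88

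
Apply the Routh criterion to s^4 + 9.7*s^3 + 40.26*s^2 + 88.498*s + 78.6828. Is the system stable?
Routh array:
s^4: [1, 40.26, 78.6828]; s^3: [9.7, 88.498]; s^2: [31.1365, 78.6828]; s^1: [63.9858]; s^0: [78.6828]
First column: [1, 9.7, 31.1365, 63.9858, 78.6828]. Sign changes = 0.
Yes, stable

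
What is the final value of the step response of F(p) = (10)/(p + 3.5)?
FVT: lim_{t→∞} y(t) = lim_{p→0} p*Y(p) where Y(p) = F(p)/p.
= lim_{p→0} F(p) = F(0) = num(0)/den(0) = 10/3.5 = 2.857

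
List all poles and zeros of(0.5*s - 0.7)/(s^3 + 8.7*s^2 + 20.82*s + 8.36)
Set denominator = 0: s^3 + 8.7*s^2 + 20.82*s + 8.36 = (s + 0.5)(s + 4.4)(s + 3.8) = 0 → Poles: -0.5, -3.8, -4.4
Set numerator = 0: 0.5*s - 0.7 = 0 → Zeros: 1.4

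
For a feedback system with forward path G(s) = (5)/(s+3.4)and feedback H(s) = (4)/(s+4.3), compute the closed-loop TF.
Closed-loop T = G/(1+GH).
Numerator: G_num * H_den = 5*s + 21.5.
Denominator: G_den * H_den + G_num * H_num = (s^2 + 7.7*s + 14.62) + (20) = s^2 + 7.7*s + 34.62.
T(s) = (5*s + 21.5)/(s^2 + 7.7*s + 34.62)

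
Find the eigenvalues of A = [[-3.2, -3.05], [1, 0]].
Eigenvalues solve det(λI - A) = 0.
Characteristic polynomial: λ^2 + 3.2*λ + 3.05 = 0.
Roots: -1.6 + 0.7j, -1.6 - 0.7j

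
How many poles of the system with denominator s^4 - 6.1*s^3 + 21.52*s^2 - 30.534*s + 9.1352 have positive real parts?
s^4 - 6.1*s^3 + 21.52*s^2 - 30.534*s + 9.1352 = (s - 0.4)(s - 1.9)(s^2 - 3.8*s + 12.02). Poles: 0.4, 1.9, 1.9 + 2.9j, 1.9 - 2.9j. RHP poles (Re>0): 4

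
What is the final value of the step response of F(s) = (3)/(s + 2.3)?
FVT: lim_{t→∞} y(t) = lim_{s→0} s*Y(s) where Y(s) = F(s)/s.
= lim_{s→0} F(s) = F(0) = num(0)/den(0) = 3/2.3 = 1.304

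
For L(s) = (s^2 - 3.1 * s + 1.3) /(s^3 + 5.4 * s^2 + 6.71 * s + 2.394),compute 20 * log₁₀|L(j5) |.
Substitute s = j*5: L(j5) = 0.175749 - 0.00431534j.
|L(j5)| = sqrt(Re² + Im²) = 0.1758.
20*log₁₀(0.1758) = -15.10 dB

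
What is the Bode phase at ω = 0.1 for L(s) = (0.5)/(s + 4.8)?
Substitute s = j*0.1: L(j0.1) = 0.104121 - 0.0021692j.
∠L(j0.1) = atan2(Im, Re) = atan2(-0.0021692, 0.104121) = -1.19°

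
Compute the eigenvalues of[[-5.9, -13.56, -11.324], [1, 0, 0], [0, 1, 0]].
Eigenvalues solve det(λI - A) = 0.
Characteristic polynomial: λ^3 + 5.9*λ^2 + 13.56*λ + 11.324 = 0.
Factor: (λ + 1.9)(λ^2 + 4*λ + 5.96) = 0.
Roots: -1.9, -2 + 1.4j, -2 - 1.4j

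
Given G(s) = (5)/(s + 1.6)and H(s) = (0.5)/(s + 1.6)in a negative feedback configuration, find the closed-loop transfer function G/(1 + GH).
Closed-loop T = G/(1+GH).
Numerator: G_num * H_den = 5*s + 8.
Denominator: G_den * H_den + G_num * H_num = (s^2 + 3.2*s + 2.56) + (2.5) = s^2 + 3.2*s + 5.06.
T(s) = (5*s + 8)/(s^2 + 3.2*s + 5.06)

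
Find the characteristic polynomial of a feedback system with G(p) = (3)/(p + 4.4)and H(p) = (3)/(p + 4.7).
Characteristic poly = G_den * H_den + G_num * H_num = (p^2 + 9.1*p + 20.68) + (9) = p^2 + 9.1*p + 29.68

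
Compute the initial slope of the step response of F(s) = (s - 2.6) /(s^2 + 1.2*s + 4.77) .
IVT: y'(0⁺) = lim_{s→∞} s²·Y(s) = lim_{s→∞} s·F(s).
deg(num) = 1, deg(den) = 2, relative degree = 1, so s·F(s) → (leading num)/(leading den) = 1/1 = 1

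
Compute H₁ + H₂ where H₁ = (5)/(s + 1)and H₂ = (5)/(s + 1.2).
Parallel: H = H₁ + H₂ = (n₁·d₂ + n₂·d₁)/(d₁·d₂).
n₁·d₂ = 5*s + 6. n₂·d₁ = 5*s + 5. Sum = 10*s + 11. d₁·d₂ = s^2 + 2.2*s + 1.2.
H(s) = (10*s + 11)/(s^2 + 2.2*s + 1.2)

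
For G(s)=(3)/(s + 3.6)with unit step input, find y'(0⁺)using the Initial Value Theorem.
IVT: y'(0⁺) = lim_{s→∞} s²·Y(s) = lim_{s→∞} s·G(s).
deg(num) = 0, deg(den) = 1, relative degree = 1, so s·G(s) → (leading num)/(leading den) = 3/1 = 3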